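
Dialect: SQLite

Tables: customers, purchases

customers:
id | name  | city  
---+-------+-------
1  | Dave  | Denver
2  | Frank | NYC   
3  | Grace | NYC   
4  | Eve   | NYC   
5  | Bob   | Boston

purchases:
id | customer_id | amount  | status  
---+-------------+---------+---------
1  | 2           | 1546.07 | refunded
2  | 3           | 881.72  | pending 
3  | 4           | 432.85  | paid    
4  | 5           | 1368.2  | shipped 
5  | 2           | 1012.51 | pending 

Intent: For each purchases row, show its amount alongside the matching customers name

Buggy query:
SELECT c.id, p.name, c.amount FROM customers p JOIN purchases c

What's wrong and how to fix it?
Bug: JOIN with no ON clause produces a cartesian product; every purchases row pairs with every customers row

Fix: Specify the join condition linking the foreign key to the parent id

Corrected query:
SELECT c.id, p.name, c.amount FROM customers p JOIN purchases c ON c.customer_id = p.id

Result:
id | name  | amount 
---+-------+--------
1  | Frank | 1546.07
2  | Grace | 881.72 
3  | Eve   | 432.85 
4  | Bob   | 1368.2 
5  | Frank | 1012.51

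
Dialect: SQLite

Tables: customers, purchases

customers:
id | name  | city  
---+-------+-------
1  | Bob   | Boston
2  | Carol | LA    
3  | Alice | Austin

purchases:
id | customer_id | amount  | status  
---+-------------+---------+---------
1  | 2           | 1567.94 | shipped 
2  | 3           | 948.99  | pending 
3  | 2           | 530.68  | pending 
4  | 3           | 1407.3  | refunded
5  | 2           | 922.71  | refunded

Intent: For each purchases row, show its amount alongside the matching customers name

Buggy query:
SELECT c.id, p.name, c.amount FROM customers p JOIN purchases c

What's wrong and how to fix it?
Bug: JOIN with no ON clause produces a cartesian product; every purchases row pairs with every customers row

Fix: Add ON c.customer_id = p.id to the JOIN

Corrected query:
SELECT c.id, p.name, c.amount FROM customers p JOIN purchases c ON c.customer_id = p.id

Result:
id | name  | amount 
---+-------+--------
1  | Carol | 1567.94
2  | Alice | 948.99 
3  | Carol | 530.68 
4  | Alice | 1407.3 
5  | Carol | 922.71 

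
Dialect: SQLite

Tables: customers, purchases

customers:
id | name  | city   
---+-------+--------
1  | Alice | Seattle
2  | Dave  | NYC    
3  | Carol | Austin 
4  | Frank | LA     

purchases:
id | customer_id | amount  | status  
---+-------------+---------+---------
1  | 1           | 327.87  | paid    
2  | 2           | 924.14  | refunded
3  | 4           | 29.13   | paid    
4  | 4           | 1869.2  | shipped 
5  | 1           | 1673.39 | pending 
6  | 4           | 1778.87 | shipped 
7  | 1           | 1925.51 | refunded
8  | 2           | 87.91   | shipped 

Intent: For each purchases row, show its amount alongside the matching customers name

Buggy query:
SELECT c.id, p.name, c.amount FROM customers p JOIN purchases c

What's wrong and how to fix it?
Bug: JOIN with no ON clause produces a cartesian product; every purchases row pairs with every customers row

Fix: Specify the join condition linking the foreign key to the parent id

Corrected query:
SELECT c.id, p.name, c.amount FROM customers p JOIN purchases c ON c.customer_id = p.id

Result:
id | name  | amount 
---+-------+--------
1  | Alice | 327.87 
2  | Dave  | 924.14 
3  | Frank | 29.13  
4  | Frank | 1869.2 
5  | Alice | 1673.39
6  | Frank | 1778.87
7  | Alice | 1925.51
8  | Dave  | 87.91  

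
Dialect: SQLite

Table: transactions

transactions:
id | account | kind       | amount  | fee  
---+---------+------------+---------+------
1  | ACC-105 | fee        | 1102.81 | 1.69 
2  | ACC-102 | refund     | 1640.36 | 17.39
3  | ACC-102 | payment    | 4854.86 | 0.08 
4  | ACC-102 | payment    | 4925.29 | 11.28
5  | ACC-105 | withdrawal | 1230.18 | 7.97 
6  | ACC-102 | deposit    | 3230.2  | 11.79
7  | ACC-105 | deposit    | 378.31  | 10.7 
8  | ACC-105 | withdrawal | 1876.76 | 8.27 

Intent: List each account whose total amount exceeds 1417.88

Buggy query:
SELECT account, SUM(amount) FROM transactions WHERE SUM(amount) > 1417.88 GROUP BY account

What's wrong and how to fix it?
Bug: SUM(amount) is an aggregate, but WHERE filters rows before aggregation

Fix: Use HAVING (which filters groups after aggregation) instead of WHERE

Corrected query:
SELECT account, SUM(amount) FROM transactions GROUP BY account HAVING SUM(amount) > 1417.88

Result:
account | SUM(amount)
--------+------------
ACC-102 | 14650.71   
ACC-105 | 4588.06    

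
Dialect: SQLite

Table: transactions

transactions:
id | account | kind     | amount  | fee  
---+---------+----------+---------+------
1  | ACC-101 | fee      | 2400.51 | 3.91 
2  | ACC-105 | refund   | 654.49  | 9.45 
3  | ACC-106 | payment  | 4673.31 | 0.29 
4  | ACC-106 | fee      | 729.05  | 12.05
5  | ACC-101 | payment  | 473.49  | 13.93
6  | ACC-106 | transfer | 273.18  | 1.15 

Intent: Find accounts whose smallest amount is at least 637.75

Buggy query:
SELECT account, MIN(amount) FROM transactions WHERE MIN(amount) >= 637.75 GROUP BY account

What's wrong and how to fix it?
Bug: MIN() in WHERE is a misuse of aggregate

Fix: Use HAVING for the per-group MIN condition

Corrected query:
SELECT account, MIN(amount) FROM transactions GROUP BY account HAVING MIN(amount) >= 637.75

Result:
account | MIN(amount)
--------+------------
ACC-105 | 654.49     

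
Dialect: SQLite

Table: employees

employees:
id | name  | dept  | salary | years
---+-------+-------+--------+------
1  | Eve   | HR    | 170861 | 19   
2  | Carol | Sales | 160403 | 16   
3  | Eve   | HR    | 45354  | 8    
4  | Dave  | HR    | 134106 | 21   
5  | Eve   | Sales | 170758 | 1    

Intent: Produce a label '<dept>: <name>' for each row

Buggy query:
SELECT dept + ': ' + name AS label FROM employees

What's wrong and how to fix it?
Bug: SQLite uses || for string concatenation; + coerces text to numbers (yielding 0)

Fix: Use the || operator for string concatenation

Corrected query:
SELECT dept || ': ' || name AS label FROM employees

Result:
label       
------------
HR: Eve     
Sales: Carol
HR: Eve     
HR: Dave    
Sales: Eve  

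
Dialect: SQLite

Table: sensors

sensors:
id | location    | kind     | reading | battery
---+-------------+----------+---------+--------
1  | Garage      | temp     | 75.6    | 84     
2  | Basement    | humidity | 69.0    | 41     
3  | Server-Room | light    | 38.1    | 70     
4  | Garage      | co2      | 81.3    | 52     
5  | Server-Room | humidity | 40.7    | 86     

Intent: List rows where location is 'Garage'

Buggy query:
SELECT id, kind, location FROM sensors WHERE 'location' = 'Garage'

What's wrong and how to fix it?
Bug: Single quotes denote string literals in SQL; the column name is being compared as a constant string

Fix: Remove the quotes around the column name (or use double quotes for an identifier)

Corrected query:
SELECT id, kind, location FROM sensors WHERE location = 'Garage'

Result:
id | kind | location
---+------+---------
1  | temp | Garage  
4  | co2  | Garage  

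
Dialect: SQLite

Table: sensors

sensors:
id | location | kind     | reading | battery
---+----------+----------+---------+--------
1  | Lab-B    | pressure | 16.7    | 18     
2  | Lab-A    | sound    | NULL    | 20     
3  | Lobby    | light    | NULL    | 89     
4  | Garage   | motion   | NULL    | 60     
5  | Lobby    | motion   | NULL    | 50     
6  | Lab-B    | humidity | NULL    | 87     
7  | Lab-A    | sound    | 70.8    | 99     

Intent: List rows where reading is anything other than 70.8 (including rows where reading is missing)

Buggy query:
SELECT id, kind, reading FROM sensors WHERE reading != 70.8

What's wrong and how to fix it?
Bug: Inequality against NULL is unknown, not true; rows with NULL are dropped

Fix: Handle NULL separately with IS NULL alongside the inequality

Corrected query:
SELECT id, kind, reading FROM sensors WHERE reading != 70.8 OR reading IS NULL

Result:
id | kind     | reading
---+----------+--------
1  | pressure | 16.7   
2  | sound    | NULL   
3  | light    | NULL   
4  | motion   | NULL   
5  | motion   | NULL   
6  | humidity | NULL   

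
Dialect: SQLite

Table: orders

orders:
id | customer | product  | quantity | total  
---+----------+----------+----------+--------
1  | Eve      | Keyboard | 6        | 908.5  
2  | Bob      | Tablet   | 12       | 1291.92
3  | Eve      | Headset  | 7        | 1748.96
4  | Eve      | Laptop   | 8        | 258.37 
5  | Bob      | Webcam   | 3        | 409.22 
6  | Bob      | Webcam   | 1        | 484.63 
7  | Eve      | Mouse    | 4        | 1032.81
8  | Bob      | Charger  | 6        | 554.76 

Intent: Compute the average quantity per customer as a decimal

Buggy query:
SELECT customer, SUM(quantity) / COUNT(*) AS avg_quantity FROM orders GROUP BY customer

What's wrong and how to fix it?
Bug: Both operands are integers, so '/' performs integer division and truncates

Fix: Multiply by 1.0 (or CAST to REAL) to force floating-point division

Corrected query:
SELECT customer, SUM(quantity) * 1.0 / COUNT(*) AS avg_quantity FROM orders GROUP BY customer

Result:
customer | avg_quantity
---------+-------------
Bob      | 5.5         
Eve      | 6.25        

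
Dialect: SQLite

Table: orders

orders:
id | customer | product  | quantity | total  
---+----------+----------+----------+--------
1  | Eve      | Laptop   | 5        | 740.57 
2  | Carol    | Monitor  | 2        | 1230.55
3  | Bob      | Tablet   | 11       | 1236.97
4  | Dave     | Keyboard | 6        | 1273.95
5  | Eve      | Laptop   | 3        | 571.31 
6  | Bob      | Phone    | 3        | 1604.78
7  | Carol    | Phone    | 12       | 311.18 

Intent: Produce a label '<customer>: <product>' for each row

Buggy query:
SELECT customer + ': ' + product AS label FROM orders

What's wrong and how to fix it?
Bug: SQLite uses || for string concatenation; + coerces text to numbers (yielding 0)

Fix: Replace + with || to concatenate text

Corrected query:
SELECT customer || ': ' || product AS label FROM orders

Result:
label         
--------------
Eve: Laptop   
Carol: Monitor
Bob: Tablet   
Dave: Keyboard
Eve: Laptop   
Bob: Phone    
Carol: Phone  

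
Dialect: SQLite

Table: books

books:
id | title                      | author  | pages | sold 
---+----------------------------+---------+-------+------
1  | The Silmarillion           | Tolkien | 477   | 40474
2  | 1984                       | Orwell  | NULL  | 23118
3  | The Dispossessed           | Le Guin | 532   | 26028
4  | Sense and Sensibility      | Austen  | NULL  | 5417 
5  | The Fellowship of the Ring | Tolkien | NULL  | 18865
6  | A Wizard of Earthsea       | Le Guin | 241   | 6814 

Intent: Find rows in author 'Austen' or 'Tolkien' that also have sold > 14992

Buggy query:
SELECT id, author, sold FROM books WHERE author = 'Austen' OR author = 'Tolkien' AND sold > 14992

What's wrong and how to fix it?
Bug: Without parentheses, AND is evaluated before OR, so the sold filter only applies to the 'Tolkien' branch

Fix: Add parentheses around the OR so the AND applies to both alternatives

Corrected query:
SELECT id, author, sold FROM books WHERE (author = 'Austen' OR author = 'Tolkien') AND sold > 14992

Result:
id | author  | sold 
---+---------+------
1  | Tolkien | 40474
5  | Tolkien | 18865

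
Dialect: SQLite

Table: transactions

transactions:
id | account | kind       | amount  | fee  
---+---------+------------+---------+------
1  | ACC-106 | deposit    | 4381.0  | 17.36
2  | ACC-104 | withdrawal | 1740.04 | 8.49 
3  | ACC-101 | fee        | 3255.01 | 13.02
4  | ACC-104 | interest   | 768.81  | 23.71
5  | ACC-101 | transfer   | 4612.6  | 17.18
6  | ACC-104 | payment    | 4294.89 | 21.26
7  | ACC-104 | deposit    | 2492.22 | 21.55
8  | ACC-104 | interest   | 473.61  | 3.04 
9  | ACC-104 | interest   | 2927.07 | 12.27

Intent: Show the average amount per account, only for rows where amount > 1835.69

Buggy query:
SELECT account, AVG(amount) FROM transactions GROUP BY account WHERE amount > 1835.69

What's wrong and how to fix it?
Bug: Row-level WHERE must come before GROUP BY in the clause order

Fix: Move the WHERE clause before GROUP BY

Corrected query:
SELECT account, AVG(amount) FROM transactions WHERE amount > 1835.69 GROUP BY account

Result:
account | AVG(amount)
--------+------------
ACC-101 | 3933.805   
ACC-104 | 3238.06    
ACC-106 | 4381       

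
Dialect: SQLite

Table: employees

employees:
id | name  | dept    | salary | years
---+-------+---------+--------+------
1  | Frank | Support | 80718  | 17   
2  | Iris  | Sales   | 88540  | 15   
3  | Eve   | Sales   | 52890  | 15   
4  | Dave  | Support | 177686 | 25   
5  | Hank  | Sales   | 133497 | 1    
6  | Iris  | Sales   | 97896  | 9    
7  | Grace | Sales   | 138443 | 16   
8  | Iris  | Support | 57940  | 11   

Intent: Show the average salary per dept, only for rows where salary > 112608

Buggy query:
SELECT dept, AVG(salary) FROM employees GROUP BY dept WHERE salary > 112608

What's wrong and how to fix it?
Bug: Row-level WHERE must come before GROUP BY in the clause order

Fix: Move the WHERE clause before GROUP BY

Corrected query:
SELECT dept, AVG(salary) FROM employees WHERE salary > 112608 GROUP BY dept

Result:
dept    | AVG(salary)
--------+------------
Sales   | 135970     
Support | 177686     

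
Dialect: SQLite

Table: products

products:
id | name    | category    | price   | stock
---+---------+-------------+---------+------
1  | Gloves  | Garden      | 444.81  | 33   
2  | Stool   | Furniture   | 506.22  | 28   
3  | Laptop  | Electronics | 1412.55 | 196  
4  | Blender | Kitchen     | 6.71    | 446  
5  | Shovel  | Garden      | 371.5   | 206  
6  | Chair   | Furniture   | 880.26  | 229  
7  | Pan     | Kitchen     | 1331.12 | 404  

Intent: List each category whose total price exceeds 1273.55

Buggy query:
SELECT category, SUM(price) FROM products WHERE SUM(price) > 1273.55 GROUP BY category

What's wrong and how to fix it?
Bug: Aggregate functions cannot appear in a WHERE clause

Fix: Use HAVING (which filters groups after aggregation) instead of WHERE

Corrected query:
SELECT category, SUM(price) FROM products GROUP BY category HAVING SUM(price) > 1273.55

Result:
category    | SUM(price)
------------+-----------
Electronics | 1412.55   
Furniture   | 1386.48   
Kitchen     | 1337.83   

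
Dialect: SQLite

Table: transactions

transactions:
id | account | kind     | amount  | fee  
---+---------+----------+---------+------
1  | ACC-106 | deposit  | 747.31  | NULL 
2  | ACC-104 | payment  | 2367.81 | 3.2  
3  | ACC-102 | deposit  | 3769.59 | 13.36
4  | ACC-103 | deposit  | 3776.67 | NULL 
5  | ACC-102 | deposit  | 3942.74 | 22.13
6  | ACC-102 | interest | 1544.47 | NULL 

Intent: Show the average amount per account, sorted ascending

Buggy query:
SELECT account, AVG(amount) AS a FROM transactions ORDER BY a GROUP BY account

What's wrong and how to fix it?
Bug: ORDER BY appears before GROUP BY; SQL clause order requires GROUP BY first

Fix: Reorder: SELECT … FROM … GROUP BY … ORDER BY …

Corrected query:
SELECT account, AVG(amount) AS a FROM transactions GROUP BY account ORDER BY a

Result:
account | a      
--------+--------
ACC-106 | 747.31 
ACC-104 | 2367.81
ACC-102 | 3085.6 
ACC-103 | 3776.67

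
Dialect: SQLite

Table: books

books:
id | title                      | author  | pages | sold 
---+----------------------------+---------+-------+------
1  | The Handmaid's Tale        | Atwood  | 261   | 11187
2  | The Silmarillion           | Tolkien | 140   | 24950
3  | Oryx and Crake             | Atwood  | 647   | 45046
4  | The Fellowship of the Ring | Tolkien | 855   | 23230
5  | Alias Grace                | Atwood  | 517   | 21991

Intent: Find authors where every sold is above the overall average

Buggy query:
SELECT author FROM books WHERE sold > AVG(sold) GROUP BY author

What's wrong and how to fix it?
Bug: AVG() is an aggregate; it can't sit directly in WHERE

Fix: Use a subquery for AVG and a HAVING MIN(...) filter so the condition holds for every row in the group

Corrected query:
SELECT author FROM books GROUP BY author HAVING MIN(sold) > (SELECT AVG(sold) FROM books)

Result:
(no rows)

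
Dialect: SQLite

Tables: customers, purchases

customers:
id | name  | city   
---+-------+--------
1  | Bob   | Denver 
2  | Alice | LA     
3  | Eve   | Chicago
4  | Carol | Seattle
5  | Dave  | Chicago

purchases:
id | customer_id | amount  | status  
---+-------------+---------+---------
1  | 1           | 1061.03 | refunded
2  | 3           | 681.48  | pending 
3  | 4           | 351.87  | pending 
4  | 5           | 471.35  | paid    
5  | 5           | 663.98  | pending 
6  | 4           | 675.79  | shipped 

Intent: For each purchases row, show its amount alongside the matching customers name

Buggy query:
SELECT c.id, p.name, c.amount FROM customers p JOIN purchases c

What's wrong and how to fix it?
Bug: Missing join condition: each purchases row is matched to all customers rows instead of just its own

Fix: Add ON c.customer_id = p.id to the JOIN

Corrected query:
SELECT c.id, p.name, c.amount FROM customers p JOIN purchases c ON c.customer_id = p.id

Result:
id | name  | amount 
---+-------+--------
1  | Bob   | 1061.03
2  | Eve   | 681.48 
3  | Carol | 351.87 
4  | Dave  | 471.35 
5  | Dave  | 663.98 
6  | Carol | 675.79 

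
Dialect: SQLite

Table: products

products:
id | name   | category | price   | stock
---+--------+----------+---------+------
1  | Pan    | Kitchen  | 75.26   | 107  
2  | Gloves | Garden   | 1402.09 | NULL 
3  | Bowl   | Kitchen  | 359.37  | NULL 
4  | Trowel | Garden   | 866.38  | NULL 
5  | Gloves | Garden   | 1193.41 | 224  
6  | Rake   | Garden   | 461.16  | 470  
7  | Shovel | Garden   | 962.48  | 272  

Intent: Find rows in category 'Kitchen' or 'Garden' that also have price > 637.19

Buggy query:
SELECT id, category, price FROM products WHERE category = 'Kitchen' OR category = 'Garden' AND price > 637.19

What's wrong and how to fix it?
Bug: Without parentheses, AND is evaluated before OR, so the price filter only applies to the 'Garden' branch

Fix: Group the OR with parentheses (or use IN), then AND the threshold

Corrected query:
SELECT id, category, price FROM products WHERE (category = 'Kitchen' OR category = 'Garden') AND price > 637.19

Result:
id | category | price  
---+----------+--------
2  | Garden   | 1402.09
4  | Garden   | 866.38 
5  | Garden   | 1193.41
7  | Garden   | 962.48 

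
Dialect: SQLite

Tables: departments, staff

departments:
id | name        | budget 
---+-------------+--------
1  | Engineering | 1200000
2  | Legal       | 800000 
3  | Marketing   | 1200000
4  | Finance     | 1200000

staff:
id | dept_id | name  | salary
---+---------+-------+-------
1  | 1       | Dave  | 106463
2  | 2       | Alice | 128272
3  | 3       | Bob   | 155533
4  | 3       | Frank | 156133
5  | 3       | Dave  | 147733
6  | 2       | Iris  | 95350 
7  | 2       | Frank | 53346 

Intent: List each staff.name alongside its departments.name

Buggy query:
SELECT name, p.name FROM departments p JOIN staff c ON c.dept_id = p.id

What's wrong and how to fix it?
Bug: 'name' exists in both joined tables, so the database can't tell which one is meant

Fix: Prefix ambiguous columns with the table alias

Corrected query:
SELECT c.name, p.name FROM departments p JOIN staff c ON c.dept_id = p.id

Result:
name  | name       
------+------------
Dave  | Engineering
Alice | Legal      
Bob   | Marketing  
Frank | Marketing  
Dave  | Marketing  
Iris  | Legal      
Frank | Legal      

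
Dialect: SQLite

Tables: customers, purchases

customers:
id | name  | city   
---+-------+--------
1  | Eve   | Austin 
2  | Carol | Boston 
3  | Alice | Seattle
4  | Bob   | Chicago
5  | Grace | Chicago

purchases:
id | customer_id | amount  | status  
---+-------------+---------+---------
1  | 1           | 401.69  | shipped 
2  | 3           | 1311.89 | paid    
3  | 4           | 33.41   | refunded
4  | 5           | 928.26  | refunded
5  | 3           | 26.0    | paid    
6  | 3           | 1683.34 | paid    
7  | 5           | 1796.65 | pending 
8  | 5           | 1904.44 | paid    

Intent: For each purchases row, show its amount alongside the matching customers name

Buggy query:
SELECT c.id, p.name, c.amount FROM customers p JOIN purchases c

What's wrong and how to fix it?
Bug: Missing join condition: each purchases row is matched to all customers rows instead of just its own

Fix: Specify the join condition linking the foreign key to the parent id

Corrected query:
SELECT c.id, p.name, c.amount FROM customers p JOIN purchases c ON c.customer_id = p.id

Result:
id | name  | amount 
---+-------+--------
1  | Eve   | 401.69 
2  | Alice | 1311.89
3  | Bob   | 33.41  
4  | Grace | 928.26 
5  | Alice | 26     
6  | Alice | 1683.34
7  | Grace | 1796.65
8  | Grace | 1904.44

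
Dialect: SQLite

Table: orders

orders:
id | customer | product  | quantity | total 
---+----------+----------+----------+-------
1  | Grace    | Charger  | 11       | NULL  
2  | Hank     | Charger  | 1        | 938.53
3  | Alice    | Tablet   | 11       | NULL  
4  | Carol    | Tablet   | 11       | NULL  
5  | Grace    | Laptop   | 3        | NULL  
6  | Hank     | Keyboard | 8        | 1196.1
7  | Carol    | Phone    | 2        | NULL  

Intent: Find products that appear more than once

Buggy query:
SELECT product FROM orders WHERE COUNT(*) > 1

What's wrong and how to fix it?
Bug: WHERE can't reference COUNT(*); aggregates are computed after WHERE

Fix: Group first, then use HAVING for the count condition

Corrected query:
SELECT product FROM orders GROUP BY product HAVING COUNT(*) > 1

Result:
product
-------
Charger
Tablet 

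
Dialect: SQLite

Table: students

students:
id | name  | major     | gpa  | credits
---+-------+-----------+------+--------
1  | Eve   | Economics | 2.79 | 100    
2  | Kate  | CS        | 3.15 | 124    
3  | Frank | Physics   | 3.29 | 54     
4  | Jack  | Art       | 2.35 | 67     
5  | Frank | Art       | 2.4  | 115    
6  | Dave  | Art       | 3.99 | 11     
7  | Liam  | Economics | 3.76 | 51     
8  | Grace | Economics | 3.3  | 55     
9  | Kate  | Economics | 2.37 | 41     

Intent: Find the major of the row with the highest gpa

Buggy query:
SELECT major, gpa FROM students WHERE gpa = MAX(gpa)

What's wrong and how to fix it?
Bug: MAX(gpa) is an aggregate and cannot be used directly in WHERE

Fix: Use a subquery: WHERE gpa = (SELECT MAX(gpa) FROM students)

Corrected query:
SELECT major, gpa FROM students WHERE gpa = (SELECT MAX(gpa) FROM students)

Result:
major | gpa 
------+-----
Art   | 3.99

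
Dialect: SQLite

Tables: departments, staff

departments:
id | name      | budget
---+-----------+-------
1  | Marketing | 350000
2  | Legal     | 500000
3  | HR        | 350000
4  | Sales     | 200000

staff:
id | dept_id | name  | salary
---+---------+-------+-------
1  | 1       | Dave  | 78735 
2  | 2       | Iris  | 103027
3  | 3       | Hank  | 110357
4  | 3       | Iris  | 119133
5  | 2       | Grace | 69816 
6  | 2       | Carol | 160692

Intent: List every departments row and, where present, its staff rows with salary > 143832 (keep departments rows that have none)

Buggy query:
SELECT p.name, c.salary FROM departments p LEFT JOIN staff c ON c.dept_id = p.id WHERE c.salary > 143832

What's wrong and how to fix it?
Bug: Filtering c.salary in WHERE discards the NULL rows produced by LEFT JOIN, turning it into an inner join

Fix: Move the right-table condition into the ON clause so unmatched parents are kept

Corrected query:
SELECT p.name, c.salary FROM departments p LEFT JOIN staff c ON c.dept_id = p.id AND c.salary > 143832

Result:
name      | salary
----------+-------
Marketing | NULL  
Legal     | 160692
HR        | NULL  
Sales     | NULL  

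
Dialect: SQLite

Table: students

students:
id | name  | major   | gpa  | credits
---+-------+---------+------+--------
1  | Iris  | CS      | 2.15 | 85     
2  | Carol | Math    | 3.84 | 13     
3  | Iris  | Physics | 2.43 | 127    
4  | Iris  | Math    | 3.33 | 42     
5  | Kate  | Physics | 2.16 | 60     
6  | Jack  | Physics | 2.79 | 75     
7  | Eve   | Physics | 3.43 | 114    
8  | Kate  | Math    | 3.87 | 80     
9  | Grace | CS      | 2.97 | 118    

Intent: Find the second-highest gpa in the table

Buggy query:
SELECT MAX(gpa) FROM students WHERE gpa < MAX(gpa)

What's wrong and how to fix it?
Bug: MAX(gpa) on the right of the comparison is an aggregate-in-WHERE error

Fix: Put the inner MAX in a scalar subquery

Corrected query:
SELECT MAX(gpa) FROM students WHERE gpa < (SELECT MAX(gpa) FROM students)

Result:
MAX(gpa)
--------
3.84    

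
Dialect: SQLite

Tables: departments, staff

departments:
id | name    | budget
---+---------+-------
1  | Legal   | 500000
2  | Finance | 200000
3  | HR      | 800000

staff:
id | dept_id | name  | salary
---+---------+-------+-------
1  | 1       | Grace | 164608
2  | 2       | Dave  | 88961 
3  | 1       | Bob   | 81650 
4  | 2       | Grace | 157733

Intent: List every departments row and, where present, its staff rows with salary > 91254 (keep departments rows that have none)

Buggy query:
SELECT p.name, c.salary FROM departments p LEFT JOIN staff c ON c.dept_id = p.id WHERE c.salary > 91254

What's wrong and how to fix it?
Bug: Filtering c.salary in WHERE discards the NULL rows produced by LEFT JOIN, turning it into an inner join

Fix: Put 'c.salary > 91254' in the JOIN's ON clause instead of WHERE

Corrected query:
SELECT p.name, c.salary FROM departments p LEFT JOIN staff c ON c.dept_id = p.id AND c.salary > 91254

Result:
name    | salary
--------+-------
Legal   | 164608
Finance | 157733
HR      | NULL  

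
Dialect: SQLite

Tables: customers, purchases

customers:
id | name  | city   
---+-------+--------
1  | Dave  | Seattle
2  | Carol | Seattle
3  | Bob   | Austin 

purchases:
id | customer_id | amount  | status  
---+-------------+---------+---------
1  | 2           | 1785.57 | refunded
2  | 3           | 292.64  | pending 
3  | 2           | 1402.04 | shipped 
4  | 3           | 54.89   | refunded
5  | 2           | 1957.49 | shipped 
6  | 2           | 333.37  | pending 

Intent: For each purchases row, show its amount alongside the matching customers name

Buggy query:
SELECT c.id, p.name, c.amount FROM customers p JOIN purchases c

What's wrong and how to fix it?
Bug: JOIN with no ON clause produces a cartesian product; every purchases row pairs with every customers row

Fix: Specify the join condition linking the foreign key to the parent id

Corrected query:
SELECT c.id, p.name, c.amount FROM customers p JOIN purchases c ON c.customer_id = p.id

Result:
id | name  | amount 
---+-------+--------
1  | Carol | 1785.57
2  | Bob   | 292.64 
3  | Carol | 1402.04
4  | Bob   | 54.89  
5  | Carol | 1957.49
6  | Carol | 333.37 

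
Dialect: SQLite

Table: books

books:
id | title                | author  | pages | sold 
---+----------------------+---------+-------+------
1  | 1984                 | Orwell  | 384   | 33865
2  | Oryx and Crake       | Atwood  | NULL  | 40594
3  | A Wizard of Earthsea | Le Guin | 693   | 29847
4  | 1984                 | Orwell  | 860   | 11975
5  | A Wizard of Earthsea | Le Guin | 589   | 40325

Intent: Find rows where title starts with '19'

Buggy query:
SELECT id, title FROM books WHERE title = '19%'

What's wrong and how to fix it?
Bug: '=' compares the literal string including the % character; pattern matching needs LIKE

Fix: Use LIKE for wildcard pattern matching

Corrected query:
SELECT id, title FROM books WHERE title LIKE '19%'

Result:
id | title
---+------
1  | 1984 
4  | 1984 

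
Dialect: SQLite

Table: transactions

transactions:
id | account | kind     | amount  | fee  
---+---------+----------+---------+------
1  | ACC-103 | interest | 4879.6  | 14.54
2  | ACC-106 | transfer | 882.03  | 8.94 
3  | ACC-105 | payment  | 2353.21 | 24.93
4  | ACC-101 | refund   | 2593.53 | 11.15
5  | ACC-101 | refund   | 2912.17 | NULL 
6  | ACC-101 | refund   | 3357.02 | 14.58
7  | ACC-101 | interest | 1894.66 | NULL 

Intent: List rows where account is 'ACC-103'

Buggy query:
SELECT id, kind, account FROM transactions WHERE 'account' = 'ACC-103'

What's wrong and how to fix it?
Bug: Single quotes denote string literals in SQL; the column name is being compared as a constant string

Fix: Reference the column as account without single quotes

Corrected query:
SELECT id, kind, account FROM transactions WHERE account = 'ACC-103'

Result:
id | kind     | account
---+----------+--------
1  | interest | ACC-103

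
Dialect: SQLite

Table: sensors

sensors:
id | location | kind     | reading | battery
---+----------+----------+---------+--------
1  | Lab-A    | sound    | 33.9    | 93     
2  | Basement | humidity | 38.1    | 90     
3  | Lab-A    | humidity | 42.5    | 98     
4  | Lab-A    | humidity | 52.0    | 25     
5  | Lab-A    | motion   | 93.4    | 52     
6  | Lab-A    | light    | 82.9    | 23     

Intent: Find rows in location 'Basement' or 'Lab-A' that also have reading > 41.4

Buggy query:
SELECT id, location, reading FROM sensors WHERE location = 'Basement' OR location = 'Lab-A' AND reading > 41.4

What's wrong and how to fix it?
Bug: Without parentheses, AND is evaluated before OR, so the reading filter only applies to the 'Lab-A' branch

Fix: Add parentheses around the OR so the AND applies to both alternatives

Corrected query:
SELECT id, location, reading FROM sensors WHERE (location = 'Basement' OR location = 'Lab-A') AND reading > 41.4

Result:
id | location | reading
---+----------+--------
3  | Lab-A    | 42.5   
4  | Lab-A    | 52     
5  | Lab-A    | 93.4   
6  | Lab-A    | 82.9   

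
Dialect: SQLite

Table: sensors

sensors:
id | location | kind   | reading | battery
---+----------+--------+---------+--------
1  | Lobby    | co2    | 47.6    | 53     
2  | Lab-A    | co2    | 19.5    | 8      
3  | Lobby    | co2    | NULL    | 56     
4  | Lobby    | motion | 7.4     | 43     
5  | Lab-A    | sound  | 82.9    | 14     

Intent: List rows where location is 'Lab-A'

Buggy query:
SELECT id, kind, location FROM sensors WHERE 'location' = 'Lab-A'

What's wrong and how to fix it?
Bug: Single quotes denote string literals in SQL; the column name is being compared as a constant string

Fix: Remove the quotes around the column name (or use double quotes for an identifier)

Corrected query:
SELECT id, kind, location FROM sensors WHERE location = 'Lab-A'

Result:
id | kind  | location
---+-------+---------
2  | co2   | Lab-A   
5  | sound | Lab-A   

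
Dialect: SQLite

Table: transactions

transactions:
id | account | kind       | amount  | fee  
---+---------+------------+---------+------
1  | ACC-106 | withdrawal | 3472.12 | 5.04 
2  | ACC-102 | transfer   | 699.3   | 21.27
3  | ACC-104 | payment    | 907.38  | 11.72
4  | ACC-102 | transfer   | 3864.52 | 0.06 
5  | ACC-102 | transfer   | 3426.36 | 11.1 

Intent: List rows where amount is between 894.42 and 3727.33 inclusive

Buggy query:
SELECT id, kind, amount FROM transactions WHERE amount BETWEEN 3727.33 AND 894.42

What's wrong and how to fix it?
Bug: BETWEEN expects the lower bound first; with 3727.33 AND 894.42 the range is empty

Fix: Swap the bounds so the smaller value comes first

Corrected query:
SELECT id, kind, amount FROM transactions WHERE amount BETWEEN 894.42 AND 3727.33

Result:
id | kind       | amount 
---+------------+--------
1  | withdrawal | 3472.12
3  | payment    | 907.38 
5  | transfer   | 3426.36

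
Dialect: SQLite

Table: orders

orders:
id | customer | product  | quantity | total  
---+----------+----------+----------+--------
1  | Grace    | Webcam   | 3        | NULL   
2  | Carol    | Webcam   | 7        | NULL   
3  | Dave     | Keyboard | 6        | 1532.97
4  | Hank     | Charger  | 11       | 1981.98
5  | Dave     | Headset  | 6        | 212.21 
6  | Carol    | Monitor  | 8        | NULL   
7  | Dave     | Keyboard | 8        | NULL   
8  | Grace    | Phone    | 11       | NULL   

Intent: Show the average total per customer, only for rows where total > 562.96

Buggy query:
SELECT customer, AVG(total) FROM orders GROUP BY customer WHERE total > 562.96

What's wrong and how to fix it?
Bug: Row-level WHERE must come before GROUP BY in the clause order

Fix: Place WHERE between FROM and GROUP BY

Corrected query:
SELECT customer, AVG(total) FROM orders WHERE total > 562.96 GROUP BY customer

Result:
customer | AVG(total)
---------+-----------
Dave     | 1532.97   
Hank     | 1981.98   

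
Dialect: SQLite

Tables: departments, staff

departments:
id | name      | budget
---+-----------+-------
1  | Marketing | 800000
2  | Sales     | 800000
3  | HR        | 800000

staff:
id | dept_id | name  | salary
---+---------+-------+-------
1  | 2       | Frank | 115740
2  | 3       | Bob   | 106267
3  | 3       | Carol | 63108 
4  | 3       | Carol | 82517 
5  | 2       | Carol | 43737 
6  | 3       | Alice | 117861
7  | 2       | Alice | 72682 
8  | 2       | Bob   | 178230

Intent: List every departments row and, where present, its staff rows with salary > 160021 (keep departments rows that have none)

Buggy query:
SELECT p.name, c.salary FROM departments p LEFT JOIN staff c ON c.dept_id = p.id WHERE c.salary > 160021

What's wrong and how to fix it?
Bug: Filtering c.salary in WHERE discards the NULL rows produced by LEFT JOIN, turning it into an inner join

Fix: Move the right-table condition into the ON clause so unmatched parents are kept

Corrected query:
SELECT p.name, c.salary FROM departments p LEFT JOIN staff c ON c.dept_id = p.id AND c.salary > 160021

Result:
name      | salary
----------+-------
Marketing | NULL  
Sales     | 178230
HR        | NULL  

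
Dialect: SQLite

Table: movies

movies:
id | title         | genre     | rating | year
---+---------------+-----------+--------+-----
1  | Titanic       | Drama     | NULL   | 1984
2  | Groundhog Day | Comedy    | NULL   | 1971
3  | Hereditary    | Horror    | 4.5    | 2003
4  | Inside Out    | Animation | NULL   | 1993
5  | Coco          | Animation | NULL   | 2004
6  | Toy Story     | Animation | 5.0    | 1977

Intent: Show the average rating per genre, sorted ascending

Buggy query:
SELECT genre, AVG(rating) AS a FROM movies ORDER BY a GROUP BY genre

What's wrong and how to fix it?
Bug: GROUP BY must precede ORDER BY

Fix: Reorder: SELECT … FROM … GROUP BY … ORDER BY …

Corrected query:
SELECT genre, AVG(rating) AS a FROM movies GROUP BY genre ORDER BY a

Result:
genre     | a   
----------+-----
Comedy    | NULL
Drama     | NULL
Horror    | 4.5 
Animation | 5   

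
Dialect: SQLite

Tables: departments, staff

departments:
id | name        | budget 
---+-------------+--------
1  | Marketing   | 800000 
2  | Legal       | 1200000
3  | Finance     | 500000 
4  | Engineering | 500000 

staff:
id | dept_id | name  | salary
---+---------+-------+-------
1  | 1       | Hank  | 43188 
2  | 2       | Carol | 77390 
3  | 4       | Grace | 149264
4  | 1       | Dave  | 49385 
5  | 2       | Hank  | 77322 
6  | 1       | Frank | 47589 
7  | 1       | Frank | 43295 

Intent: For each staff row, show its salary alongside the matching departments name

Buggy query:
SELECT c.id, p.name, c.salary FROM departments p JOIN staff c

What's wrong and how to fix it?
Bug: Missing join condition: each staff row is matched to all departments rows instead of just its own

Fix: Specify the join condition linking the foreign key to the parent id

Corrected query:
SELECT c.id, p.name, c.salary FROM departments p JOIN staff c ON c.dept_id = p.id

Result:
id | name        | salary
---+-------------+-------
1  | Marketing   | 43188 
2  | Legal       | 77390 
3  | Engineering | 149264
4  | Marketing   | 49385 
5  | Legal       | 77322 
6  | Marketing   | 47589 
7  | Marketing   | 43295 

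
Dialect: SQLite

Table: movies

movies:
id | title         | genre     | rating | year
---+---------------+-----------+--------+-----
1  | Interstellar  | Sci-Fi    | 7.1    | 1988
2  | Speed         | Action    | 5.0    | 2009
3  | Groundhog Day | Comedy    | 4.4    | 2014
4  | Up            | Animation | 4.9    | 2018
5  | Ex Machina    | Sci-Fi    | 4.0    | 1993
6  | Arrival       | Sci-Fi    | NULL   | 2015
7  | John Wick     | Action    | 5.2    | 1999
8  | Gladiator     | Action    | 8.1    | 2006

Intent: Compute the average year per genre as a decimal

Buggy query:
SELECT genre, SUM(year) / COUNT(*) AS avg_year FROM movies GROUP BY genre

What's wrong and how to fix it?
Bug: Both operands are integers, so '/' performs integer division and truncates

Fix: Cast one side to REAL so the division keeps the fractional part

Corrected query:
SELECT genre, SUM(year) * 1.0 / COUNT(*) AS avg_year FROM movies GROUP BY genre

Result:
genre     | avg_year   
----------+------------
Action    | 2004.666667
Animation | 2018       
Comedy    | 2014       
Sci-Fi    | 1998.666667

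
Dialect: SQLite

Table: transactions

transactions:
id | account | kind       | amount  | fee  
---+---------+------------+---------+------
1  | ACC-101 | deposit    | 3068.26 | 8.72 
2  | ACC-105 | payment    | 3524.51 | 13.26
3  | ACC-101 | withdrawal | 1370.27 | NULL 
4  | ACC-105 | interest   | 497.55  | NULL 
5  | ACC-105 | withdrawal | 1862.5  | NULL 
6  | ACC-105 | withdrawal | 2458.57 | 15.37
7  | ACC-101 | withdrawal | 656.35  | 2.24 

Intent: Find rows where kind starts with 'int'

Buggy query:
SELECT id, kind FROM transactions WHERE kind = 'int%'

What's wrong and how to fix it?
Bug: '=' compares the literal string including the % character; pattern matching needs LIKE

Fix: Use LIKE for wildcard pattern matching

Corrected query:
SELECT id, kind FROM transactions WHERE kind LIKE 'int%'

Result:
id | kind    
---+---------
4  | interest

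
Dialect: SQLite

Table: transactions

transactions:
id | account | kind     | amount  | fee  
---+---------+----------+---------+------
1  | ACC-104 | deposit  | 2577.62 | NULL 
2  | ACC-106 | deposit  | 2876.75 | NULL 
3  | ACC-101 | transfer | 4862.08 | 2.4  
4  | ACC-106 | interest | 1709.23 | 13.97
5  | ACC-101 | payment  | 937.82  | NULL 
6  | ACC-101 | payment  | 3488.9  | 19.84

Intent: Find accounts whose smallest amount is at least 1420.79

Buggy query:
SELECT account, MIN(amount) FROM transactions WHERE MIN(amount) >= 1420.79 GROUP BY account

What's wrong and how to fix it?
Bug: MIN() in WHERE is a misuse of aggregate

Fix: Use HAVING for the per-group MIN condition

Corrected query:
SELECT account, MIN(amount) FROM transactions GROUP BY account HAVING MIN(amount) >= 1420.79

Result:
account | MIN(amount)
--------+------------
ACC-104 | 2577.62    
ACC-106 | 1709.23    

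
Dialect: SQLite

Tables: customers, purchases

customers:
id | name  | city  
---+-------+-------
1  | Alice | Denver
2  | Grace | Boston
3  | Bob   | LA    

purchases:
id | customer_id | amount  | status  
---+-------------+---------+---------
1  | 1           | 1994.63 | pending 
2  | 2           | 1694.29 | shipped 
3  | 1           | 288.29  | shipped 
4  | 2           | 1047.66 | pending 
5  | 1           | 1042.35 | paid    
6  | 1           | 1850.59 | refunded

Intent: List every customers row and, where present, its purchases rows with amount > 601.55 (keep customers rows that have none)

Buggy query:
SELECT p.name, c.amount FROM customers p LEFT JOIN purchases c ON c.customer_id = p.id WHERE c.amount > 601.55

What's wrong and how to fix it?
Bug: A WHERE condition on the right-hand table after LEFT JOIN drops unmatched parents

Fix: Put 'c.amount > 601.55' in the JOIN's ON clause instead of WHERE

Corrected query:
SELECT p.name, c.amount FROM customers p LEFT JOIN purchases c ON c.customer_id = p.id AND c.amount > 601.55

Result:
name  | amount 
------+--------
Alice | 1042.35
Alice | 1850.59
Alice | 1994.63
Grace | 1047.66
Grace | 1694.29
Bob   | NULL   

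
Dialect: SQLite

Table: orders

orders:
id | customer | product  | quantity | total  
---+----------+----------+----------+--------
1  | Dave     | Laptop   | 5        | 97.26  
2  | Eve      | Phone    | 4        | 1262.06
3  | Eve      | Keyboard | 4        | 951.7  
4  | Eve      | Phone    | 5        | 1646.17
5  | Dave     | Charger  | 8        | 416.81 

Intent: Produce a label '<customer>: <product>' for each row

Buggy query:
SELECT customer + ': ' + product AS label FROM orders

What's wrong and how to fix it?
Bug: '+' is numeric addition; on text columns SQLite converts them to 0 instead of concatenating

Fix: Use the || operator for string concatenation

Corrected query:
SELECT customer || ': ' || product AS label FROM orders

Result:
label        
-------------
Dave: Laptop 
Eve: Phone   
Eve: Keyboard
Eve: Phone   
Dave: Charger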